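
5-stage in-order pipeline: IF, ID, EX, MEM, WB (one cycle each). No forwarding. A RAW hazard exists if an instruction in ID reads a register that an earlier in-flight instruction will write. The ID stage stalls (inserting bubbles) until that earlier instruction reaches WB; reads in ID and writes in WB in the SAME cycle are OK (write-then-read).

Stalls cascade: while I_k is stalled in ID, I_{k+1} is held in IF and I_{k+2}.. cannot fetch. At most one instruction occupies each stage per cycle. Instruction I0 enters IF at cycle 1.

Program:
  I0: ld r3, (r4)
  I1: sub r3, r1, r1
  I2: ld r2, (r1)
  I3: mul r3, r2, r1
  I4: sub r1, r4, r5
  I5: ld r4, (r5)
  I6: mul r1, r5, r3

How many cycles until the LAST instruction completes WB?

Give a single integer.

Answer: 13

Derivation:
I0 ld r3 <- r4: IF@1 ID@2 stall=0 (-) EX@3 MEM@4 WB@5
I1 sub r3 <- r1,r1: IF@2 ID@3 stall=0 (-) EX@4 MEM@5 WB@6
I2 ld r2 <- r1: IF@3 ID@4 stall=0 (-) EX@5 MEM@6 WB@7
I3 mul r3 <- r2,r1: IF@4 ID@5 stall=2 (RAW on I2.r2 (WB@7)) EX@8 MEM@9 WB@10
I4 sub r1 <- r4,r5: IF@5 ID@8 stall=0 (-) EX@9 MEM@10 WB@11
I5 ld r4 <- r5: IF@8 ID@9 stall=0 (-) EX@10 MEM@11 WB@12
I6 mul r1 <- r5,r3: IF@9 ID@10 stall=0 (-) EX@11 MEM@12 WB@13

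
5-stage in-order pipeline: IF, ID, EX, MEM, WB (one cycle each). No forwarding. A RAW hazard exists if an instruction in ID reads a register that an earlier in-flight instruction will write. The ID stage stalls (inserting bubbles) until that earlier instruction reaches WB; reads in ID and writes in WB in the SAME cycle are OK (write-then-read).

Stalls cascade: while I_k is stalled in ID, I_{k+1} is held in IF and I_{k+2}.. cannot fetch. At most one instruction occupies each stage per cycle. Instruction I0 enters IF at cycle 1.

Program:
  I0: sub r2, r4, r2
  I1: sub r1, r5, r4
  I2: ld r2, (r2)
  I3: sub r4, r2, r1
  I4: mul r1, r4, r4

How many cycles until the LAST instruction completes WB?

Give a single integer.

I0 sub r2 <- r4,r2: IF@1 ID@2 stall=0 (-) EX@3 MEM@4 WB@5
I1 sub r1 <- r5,r4: IF@2 ID@3 stall=0 (-) EX@4 MEM@5 WB@6
I2 ld r2 <- r2: IF@3 ID@4 stall=1 (RAW on I0.r2 (WB@5)) EX@6 MEM@7 WB@8
I3 sub r4 <- r2,r1: IF@4 ID@6 stall=2 (RAW on I2.r2 (WB@8)) EX@9 MEM@10 WB@11
I4 mul r1 <- r4,r4: IF@6 ID@9 stall=2 (RAW on I3.r4 (WB@11)) EX@12 MEM@13 WB@14

Answer: 14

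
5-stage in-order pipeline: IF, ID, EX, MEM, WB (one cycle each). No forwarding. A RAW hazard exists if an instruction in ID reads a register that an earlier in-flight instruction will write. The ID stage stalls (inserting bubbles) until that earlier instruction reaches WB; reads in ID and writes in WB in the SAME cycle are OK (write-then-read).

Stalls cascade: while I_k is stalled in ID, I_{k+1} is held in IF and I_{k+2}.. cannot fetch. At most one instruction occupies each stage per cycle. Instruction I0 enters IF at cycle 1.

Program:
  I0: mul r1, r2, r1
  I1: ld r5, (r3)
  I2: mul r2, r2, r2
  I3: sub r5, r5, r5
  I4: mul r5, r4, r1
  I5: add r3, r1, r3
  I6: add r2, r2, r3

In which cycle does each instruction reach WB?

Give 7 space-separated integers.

Answer: 5 6 7 9 10 11 14

Derivation:
I0 mul r1 <- r2,r1: IF@1 ID@2 stall=0 (-) EX@3 MEM@4 WB@5
I1 ld r5 <- r3: IF@2 ID@3 stall=0 (-) EX@4 MEM@5 WB@6
I2 mul r2 <- r2,r2: IF@3 ID@4 stall=0 (-) EX@5 MEM@6 WB@7
I3 sub r5 <- r5,r5: IF@4 ID@5 stall=1 (RAW on I1.r5 (WB@6)) EX@7 MEM@8 WB@9
I4 mul r5 <- r4,r1: IF@5 ID@7 stall=0 (-) EX@8 MEM@9 WB@10
I5 add r3 <- r1,r3: IF@7 ID@8 stall=0 (-) EX@9 MEM@10 WB@11
I6 add r2 <- r2,r3: IF@8 ID@9 stall=2 (RAW on I5.r3 (WB@11)) EX@12 MEM@13 WB@14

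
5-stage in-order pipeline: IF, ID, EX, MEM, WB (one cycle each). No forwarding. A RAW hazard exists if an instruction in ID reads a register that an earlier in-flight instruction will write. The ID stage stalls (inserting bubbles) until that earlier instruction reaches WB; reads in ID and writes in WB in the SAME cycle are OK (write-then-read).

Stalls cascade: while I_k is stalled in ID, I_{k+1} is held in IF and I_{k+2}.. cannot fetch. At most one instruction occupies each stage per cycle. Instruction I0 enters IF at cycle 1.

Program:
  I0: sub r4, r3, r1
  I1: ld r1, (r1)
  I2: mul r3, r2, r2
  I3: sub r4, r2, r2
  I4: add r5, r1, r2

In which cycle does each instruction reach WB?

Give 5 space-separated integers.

I0 sub r4 <- r3,r1: IF@1 ID@2 stall=0 (-) EX@3 MEM@4 WB@5
I1 ld r1 <- r1: IF@2 ID@3 stall=0 (-) EX@4 MEM@5 WB@6
I2 mul r3 <- r2,r2: IF@3 ID@4 stall=0 (-) EX@5 MEM@6 WB@7
I3 sub r4 <- r2,r2: IF@4 ID@5 stall=0 (-) EX@6 MEM@7 WB@8
I4 add r5 <- r1,r2: IF@5 ID@6 stall=0 (-) EX@7 MEM@8 WB@9

Answer: 5 6 7 8 9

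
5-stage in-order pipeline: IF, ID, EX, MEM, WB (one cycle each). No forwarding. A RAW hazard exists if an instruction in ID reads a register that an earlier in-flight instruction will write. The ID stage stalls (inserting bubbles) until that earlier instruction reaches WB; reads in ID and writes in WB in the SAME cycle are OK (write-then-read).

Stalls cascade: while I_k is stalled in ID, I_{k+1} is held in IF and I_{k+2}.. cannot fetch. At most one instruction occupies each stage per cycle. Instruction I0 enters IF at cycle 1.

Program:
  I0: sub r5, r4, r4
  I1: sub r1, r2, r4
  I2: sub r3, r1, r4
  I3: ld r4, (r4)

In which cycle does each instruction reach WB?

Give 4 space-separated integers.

Answer: 5 6 9 10

Derivation:
I0 sub r5 <- r4,r4: IF@1 ID@2 stall=0 (-) EX@3 MEM@4 WB@5
I1 sub r1 <- r2,r4: IF@2 ID@3 stall=0 (-) EX@4 MEM@5 WB@6
I2 sub r3 <- r1,r4: IF@3 ID@4 stall=2 (RAW on I1.r1 (WB@6)) EX@7 MEM@8 WB@9
I3 ld r4 <- r4: IF@4 ID@7 stall=0 (-) EX@8 MEM@9 WB@10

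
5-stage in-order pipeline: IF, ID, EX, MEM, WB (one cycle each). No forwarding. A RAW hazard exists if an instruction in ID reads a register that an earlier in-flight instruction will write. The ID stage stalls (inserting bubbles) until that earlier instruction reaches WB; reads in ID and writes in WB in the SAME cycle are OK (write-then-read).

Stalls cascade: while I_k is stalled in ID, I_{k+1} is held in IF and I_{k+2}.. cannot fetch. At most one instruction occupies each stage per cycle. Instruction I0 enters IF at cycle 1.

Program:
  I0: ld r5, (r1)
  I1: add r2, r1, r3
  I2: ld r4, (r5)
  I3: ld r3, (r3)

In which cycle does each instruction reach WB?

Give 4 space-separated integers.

Answer: 5 6 8 9

Derivation:
I0 ld r5 <- r1: IF@1 ID@2 stall=0 (-) EX@3 MEM@4 WB@5
I1 add r2 <- r1,r3: IF@2 ID@3 stall=0 (-) EX@4 MEM@5 WB@6
I2 ld r4 <- r5: IF@3 ID@4 stall=1 (RAW on I0.r5 (WB@5)) EX@6 MEM@7 WB@8
I3 ld r3 <- r3: IF@4 ID@6 stall=0 (-) EX@7 MEM@8 WB@9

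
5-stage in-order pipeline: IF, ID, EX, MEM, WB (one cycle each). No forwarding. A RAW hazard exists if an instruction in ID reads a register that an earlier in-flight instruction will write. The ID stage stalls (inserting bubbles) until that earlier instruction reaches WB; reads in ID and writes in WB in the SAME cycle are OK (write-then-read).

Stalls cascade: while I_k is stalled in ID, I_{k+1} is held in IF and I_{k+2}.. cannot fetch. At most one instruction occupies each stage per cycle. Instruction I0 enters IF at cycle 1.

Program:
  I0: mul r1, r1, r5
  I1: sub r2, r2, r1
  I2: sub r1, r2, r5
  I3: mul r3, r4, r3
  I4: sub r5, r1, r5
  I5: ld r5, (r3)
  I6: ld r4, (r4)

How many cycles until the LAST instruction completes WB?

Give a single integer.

Answer: 16

Derivation:
I0 mul r1 <- r1,r5: IF@1 ID@2 stall=0 (-) EX@3 MEM@4 WB@5
I1 sub r2 <- r2,r1: IF@2 ID@3 stall=2 (RAW on I0.r1 (WB@5)) EX@6 MEM@7 WB@8
I2 sub r1 <- r2,r5: IF@3 ID@6 stall=2 (RAW on I1.r2 (WB@8)) EX@9 MEM@10 WB@11
I3 mul r3 <- r4,r3: IF@6 ID@9 stall=0 (-) EX@10 MEM@11 WB@12
I4 sub r5 <- r1,r5: IF@9 ID@10 stall=1 (RAW on I2.r1 (WB@11)) EX@12 MEM@13 WB@14
I5 ld r5 <- r3: IF@10 ID@12 stall=0 (-) EX@13 MEM@14 WB@15
I6 ld r4 <- r4: IF@12 ID@13 stall=0 (-) EX@14 MEM@15 WB@16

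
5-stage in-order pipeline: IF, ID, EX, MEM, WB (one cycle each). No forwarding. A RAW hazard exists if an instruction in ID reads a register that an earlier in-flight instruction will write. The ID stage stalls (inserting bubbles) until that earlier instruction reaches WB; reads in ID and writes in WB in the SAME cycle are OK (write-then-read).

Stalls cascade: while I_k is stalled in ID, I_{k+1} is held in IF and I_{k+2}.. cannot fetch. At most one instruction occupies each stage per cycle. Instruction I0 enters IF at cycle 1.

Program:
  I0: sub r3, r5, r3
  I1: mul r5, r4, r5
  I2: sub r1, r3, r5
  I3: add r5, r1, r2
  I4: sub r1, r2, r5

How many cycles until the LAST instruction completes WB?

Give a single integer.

Answer: 15

Derivation:
I0 sub r3 <- r5,r3: IF@1 ID@2 stall=0 (-) EX@3 MEM@4 WB@5
I1 mul r5 <- r4,r5: IF@2 ID@3 stall=0 (-) EX@4 MEM@5 WB@6
I2 sub r1 <- r3,r5: IF@3 ID@4 stall=2 (RAW on I1.r5 (WB@6)) EX@7 MEM@8 WB@9
I3 add r5 <- r1,r2: IF@4 ID@7 stall=2 (RAW on I2.r1 (WB@9)) EX@10 MEM@11 WB@12
I4 sub r1 <- r2,r5: IF@7 ID@10 stall=2 (RAW on I3.r5 (WB@12)) EX@13 MEM@14 WB@15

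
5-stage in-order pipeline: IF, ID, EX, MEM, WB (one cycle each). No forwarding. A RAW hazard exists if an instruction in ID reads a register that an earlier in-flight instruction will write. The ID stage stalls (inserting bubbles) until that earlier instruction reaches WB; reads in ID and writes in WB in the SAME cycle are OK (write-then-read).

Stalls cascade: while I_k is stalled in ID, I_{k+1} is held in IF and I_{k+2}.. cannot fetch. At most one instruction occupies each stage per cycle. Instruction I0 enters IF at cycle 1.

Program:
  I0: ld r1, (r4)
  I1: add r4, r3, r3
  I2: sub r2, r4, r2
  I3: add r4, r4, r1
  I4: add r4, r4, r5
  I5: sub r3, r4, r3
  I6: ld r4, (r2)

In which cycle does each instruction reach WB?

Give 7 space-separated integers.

I0 ld r1 <- r4: IF@1 ID@2 stall=0 (-) EX@3 MEM@4 WB@5
I1 add r4 <- r3,r3: IF@2 ID@3 stall=0 (-) EX@4 MEM@5 WB@6
I2 sub r2 <- r4,r2: IF@3 ID@4 stall=2 (RAW on I1.r4 (WB@6)) EX@7 MEM@8 WB@9
I3 add r4 <- r4,r1: IF@4 ID@7 stall=0 (-) EX@8 MEM@9 WB@10
I4 add r4 <- r4,r5: IF@7 ID@8 stall=2 (RAW on I3.r4 (WB@10)) EX@11 MEM@12 WB@13
I5 sub r3 <- r4,r3: IF@8 ID@11 stall=2 (RAW on I4.r4 (WB@13)) EX@14 MEM@15 WB@16
I6 ld r4 <- r2: IF@11 ID@14 stall=0 (-) EX@15 MEM@16 WB@17

Answer: 5 6 9 10 13 16 17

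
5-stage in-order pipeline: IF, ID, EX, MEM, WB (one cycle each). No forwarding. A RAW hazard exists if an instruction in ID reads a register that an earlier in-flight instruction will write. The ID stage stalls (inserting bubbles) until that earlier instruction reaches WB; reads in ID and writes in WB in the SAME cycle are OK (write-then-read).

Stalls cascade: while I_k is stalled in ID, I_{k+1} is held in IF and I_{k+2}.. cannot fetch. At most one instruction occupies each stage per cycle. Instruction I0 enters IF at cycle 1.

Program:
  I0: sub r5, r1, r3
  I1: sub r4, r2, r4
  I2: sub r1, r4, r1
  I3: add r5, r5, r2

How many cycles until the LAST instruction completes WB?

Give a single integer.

Answer: 10

Derivation:
I0 sub r5 <- r1,r3: IF@1 ID@2 stall=0 (-) EX@3 MEM@4 WB@5
I1 sub r4 <- r2,r4: IF@2 ID@3 stall=0 (-) EX@4 MEM@5 WB@6
I2 sub r1 <- r4,r1: IF@3 ID@4 stall=2 (RAW on I1.r4 (WB@6)) EX@7 MEM@8 WB@9
I3 add r5 <- r5,r2: IF@4 ID@7 stall=0 (-) EX@8 MEM@9 WB@10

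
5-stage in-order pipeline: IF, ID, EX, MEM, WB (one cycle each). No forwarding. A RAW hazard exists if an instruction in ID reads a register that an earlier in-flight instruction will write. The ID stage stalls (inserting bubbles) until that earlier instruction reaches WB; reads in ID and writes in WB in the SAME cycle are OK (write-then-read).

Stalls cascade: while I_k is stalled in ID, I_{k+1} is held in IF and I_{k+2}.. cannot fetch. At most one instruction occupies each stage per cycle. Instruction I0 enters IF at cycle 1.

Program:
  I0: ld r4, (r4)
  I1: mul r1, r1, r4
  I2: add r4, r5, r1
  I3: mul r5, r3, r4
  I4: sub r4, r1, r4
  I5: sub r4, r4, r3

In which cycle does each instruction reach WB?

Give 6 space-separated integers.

I0 ld r4 <- r4: IF@1 ID@2 stall=0 (-) EX@3 MEM@4 WB@5
I1 mul r1 <- r1,r4: IF@2 ID@3 stall=2 (RAW on I0.r4 (WB@5)) EX@6 MEM@7 WB@8
I2 add r4 <- r5,r1: IF@3 ID@6 stall=2 (RAW on I1.r1 (WB@8)) EX@9 MEM@10 WB@11
I3 mul r5 <- r3,r4: IF@6 ID@9 stall=2 (RAW on I2.r4 (WB@11)) EX@12 MEM@13 WB@14
I4 sub r4 <- r1,r4: IF@9 ID@12 stall=0 (-) EX@13 MEM@14 WB@15
I5 sub r4 <- r4,r3: IF@12 ID@13 stall=2 (RAW on I4.r4 (WB@15)) EX@16 MEM@17 WB@18

Answer: 5 8 11 14 15 18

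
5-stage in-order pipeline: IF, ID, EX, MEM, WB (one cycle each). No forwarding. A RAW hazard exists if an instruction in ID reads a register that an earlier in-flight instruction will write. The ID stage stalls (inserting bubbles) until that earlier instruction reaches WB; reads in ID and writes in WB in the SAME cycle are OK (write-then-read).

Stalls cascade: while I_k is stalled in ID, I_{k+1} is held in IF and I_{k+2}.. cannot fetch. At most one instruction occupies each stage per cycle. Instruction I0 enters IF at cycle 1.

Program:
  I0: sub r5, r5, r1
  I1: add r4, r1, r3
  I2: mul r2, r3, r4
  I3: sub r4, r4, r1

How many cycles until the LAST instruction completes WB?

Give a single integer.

I0 sub r5 <- r5,r1: IF@1 ID@2 stall=0 (-) EX@3 MEM@4 WB@5
I1 add r4 <- r1,r3: IF@2 ID@3 stall=0 (-) EX@4 MEM@5 WB@6
I2 mul r2 <- r3,r4: IF@3 ID@4 stall=2 (RAW on I1.r4 (WB@6)) EX@7 MEM@8 WB@9
I3 sub r4 <- r4,r1: IF@4 ID@7 stall=0 (-) EX@8 MEM@9 WB@10

Answer: 10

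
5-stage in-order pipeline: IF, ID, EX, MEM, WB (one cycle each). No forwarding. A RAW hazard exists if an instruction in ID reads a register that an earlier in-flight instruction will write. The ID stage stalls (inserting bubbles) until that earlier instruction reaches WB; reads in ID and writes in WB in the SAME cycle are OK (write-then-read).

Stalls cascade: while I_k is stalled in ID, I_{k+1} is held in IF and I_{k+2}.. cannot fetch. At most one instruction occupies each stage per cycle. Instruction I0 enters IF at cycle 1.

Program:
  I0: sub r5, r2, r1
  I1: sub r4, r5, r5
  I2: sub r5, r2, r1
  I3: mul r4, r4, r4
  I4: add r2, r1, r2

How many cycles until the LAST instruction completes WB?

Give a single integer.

I0 sub r5 <- r2,r1: IF@1 ID@2 stall=0 (-) EX@3 MEM@4 WB@5
I1 sub r4 <- r5,r5: IF@2 ID@3 stall=2 (RAW on I0.r5 (WB@5)) EX@6 MEM@7 WB@8
I2 sub r5 <- r2,r1: IF@3 ID@6 stall=0 (-) EX@7 MEM@8 WB@9
I3 mul r4 <- r4,r4: IF@6 ID@7 stall=1 (RAW on I1.r4 (WB@8)) EX@9 MEM@10 WB@11
I4 add r2 <- r1,r2: IF@7 ID@9 stall=0 (-) EX@10 MEM@11 WB@12

Answer: 12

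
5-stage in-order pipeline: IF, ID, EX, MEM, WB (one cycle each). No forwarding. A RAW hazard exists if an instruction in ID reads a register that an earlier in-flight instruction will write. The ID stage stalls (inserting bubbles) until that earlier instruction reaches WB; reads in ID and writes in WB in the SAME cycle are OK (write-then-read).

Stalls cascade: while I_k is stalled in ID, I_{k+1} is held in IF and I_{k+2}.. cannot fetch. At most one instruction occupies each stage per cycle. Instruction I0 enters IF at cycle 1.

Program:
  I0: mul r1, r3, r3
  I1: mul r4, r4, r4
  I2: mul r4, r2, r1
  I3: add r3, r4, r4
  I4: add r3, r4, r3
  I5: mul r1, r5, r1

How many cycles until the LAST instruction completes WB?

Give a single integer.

Answer: 15

Derivation:
I0 mul r1 <- r3,r3: IF@1 ID@2 stall=0 (-) EX@3 MEM@4 WB@5
I1 mul r4 <- r4,r4: IF@2 ID@3 stall=0 (-) EX@4 MEM@5 WB@6
I2 mul r4 <- r2,r1: IF@3 ID@4 stall=1 (RAW on I0.r1 (WB@5)) EX@6 MEM@7 WB@8
I3 add r3 <- r4,r4: IF@4 ID@6 stall=2 (RAW on I2.r4 (WB@8)) EX@9 MEM@10 WB@11
I4 add r3 <- r4,r3: IF@6 ID@9 stall=2 (RAW on I3.r3 (WB@11)) EX@12 MEM@13 WB@14
I5 mul r1 <- r5,r1: IF@9 ID@12 stall=0 (-) EX@13 MEM@14 WB@15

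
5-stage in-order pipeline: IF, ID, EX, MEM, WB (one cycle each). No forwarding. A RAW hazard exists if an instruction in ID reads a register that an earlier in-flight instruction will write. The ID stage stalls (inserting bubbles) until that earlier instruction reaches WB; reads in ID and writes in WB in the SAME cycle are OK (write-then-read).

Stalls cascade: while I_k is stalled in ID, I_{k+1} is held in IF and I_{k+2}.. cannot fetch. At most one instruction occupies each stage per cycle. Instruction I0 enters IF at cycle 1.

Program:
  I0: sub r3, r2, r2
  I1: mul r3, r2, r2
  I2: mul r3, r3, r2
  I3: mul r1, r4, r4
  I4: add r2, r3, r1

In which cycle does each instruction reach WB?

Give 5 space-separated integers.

I0 sub r3 <- r2,r2: IF@1 ID@2 stall=0 (-) EX@3 MEM@4 WB@5
I1 mul r3 <- r2,r2: IF@2 ID@3 stall=0 (-) EX@4 MEM@5 WB@6
I2 mul r3 <- r3,r2: IF@3 ID@4 stall=2 (RAW on I1.r3 (WB@6)) EX@7 MEM@8 WB@9
I3 mul r1 <- r4,r4: IF@4 ID@7 stall=0 (-) EX@8 MEM@9 WB@10
I4 add r2 <- r3,r1: IF@7 ID@8 stall=2 (RAW on I3.r1 (WB@10)) EX@11 MEM@12 WB@13

Answer: 5 6 9 10 13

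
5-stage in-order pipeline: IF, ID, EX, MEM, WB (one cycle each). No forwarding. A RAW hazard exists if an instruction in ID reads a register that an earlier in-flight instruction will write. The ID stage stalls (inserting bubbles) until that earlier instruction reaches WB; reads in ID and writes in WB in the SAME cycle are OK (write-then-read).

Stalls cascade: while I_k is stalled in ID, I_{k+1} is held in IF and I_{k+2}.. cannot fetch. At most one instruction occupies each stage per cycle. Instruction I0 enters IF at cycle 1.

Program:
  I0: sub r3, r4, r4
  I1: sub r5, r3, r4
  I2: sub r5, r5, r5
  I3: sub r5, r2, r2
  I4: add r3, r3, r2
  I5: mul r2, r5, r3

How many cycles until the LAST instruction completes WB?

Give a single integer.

Answer: 16

Derivation:
I0 sub r3 <- r4,r4: IF@1 ID@2 stall=0 (-) EX@3 MEM@4 WB@5
I1 sub r5 <- r3,r4: IF@2 ID@3 stall=2 (RAW on I0.r3 (WB@5)) EX@6 MEM@7 WB@8
I2 sub r5 <- r5,r5: IF@3 ID@6 stall=2 (RAW on I1.r5 (WB@8)) EX@9 MEM@10 WB@11
I3 sub r5 <- r2,r2: IF@6 ID@9 stall=0 (-) EX@10 MEM@11 WB@12
I4 add r3 <- r3,r2: IF@9 ID@10 stall=0 (-) EX@11 MEM@12 WB@13
I5 mul r2 <- r5,r3: IF@10 ID@11 stall=2 (RAW on I4.r3 (WB@13)) EX@14 MEM@15 WB@16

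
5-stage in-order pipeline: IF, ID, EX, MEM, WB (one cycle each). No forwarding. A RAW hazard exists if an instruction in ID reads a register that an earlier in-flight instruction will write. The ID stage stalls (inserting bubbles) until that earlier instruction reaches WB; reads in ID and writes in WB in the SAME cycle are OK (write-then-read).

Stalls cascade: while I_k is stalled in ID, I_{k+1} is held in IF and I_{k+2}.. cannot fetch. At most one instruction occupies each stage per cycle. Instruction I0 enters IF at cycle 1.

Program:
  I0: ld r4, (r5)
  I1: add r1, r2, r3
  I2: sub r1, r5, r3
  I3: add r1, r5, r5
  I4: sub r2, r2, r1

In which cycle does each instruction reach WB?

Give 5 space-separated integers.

I0 ld r4 <- r5: IF@1 ID@2 stall=0 (-) EX@3 MEM@4 WB@5
I1 add r1 <- r2,r3: IF@2 ID@3 stall=0 (-) EX@4 MEM@5 WB@6
I2 sub r1 <- r5,r3: IF@3 ID@4 stall=0 (-) EX@5 MEM@6 WB@7
I3 add r1 <- r5,r5: IF@4 ID@5 stall=0 (-) EX@6 MEM@7 WB@8
I4 sub r2 <- r2,r1: IF@5 ID@6 stall=2 (RAW on I3.r1 (WB@8)) EX@9 MEM@10 WB@11

Answer: 5 6 7 8 11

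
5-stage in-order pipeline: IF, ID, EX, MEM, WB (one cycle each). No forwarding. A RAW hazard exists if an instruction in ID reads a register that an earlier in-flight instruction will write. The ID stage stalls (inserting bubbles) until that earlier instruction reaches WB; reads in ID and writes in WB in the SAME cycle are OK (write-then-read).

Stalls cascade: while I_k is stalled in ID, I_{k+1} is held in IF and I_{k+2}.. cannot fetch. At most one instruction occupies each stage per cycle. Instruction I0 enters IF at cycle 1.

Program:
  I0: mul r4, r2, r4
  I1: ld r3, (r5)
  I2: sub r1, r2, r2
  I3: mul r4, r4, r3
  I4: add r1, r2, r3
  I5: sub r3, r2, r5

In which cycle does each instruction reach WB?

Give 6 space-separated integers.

I0 mul r4 <- r2,r4: IF@1 ID@2 stall=0 (-) EX@3 MEM@4 WB@5
I1 ld r3 <- r5: IF@2 ID@3 stall=0 (-) EX@4 MEM@5 WB@6
I2 sub r1 <- r2,r2: IF@3 ID@4 stall=0 (-) EX@5 MEM@6 WB@7
I3 mul r4 <- r4,r3: IF@4 ID@5 stall=1 (RAW on I1.r3 (WB@6)) EX@7 MEM@8 WB@9
I4 add r1 <- r2,r3: IF@5 ID@7 stall=0 (-) EX@8 MEM@9 WB@10
I5 sub r3 <- r2,r5: IF@7 ID@8 stall=0 (-) EX@9 MEM@10 WB@11

Answer: 5 6 7 9 10 11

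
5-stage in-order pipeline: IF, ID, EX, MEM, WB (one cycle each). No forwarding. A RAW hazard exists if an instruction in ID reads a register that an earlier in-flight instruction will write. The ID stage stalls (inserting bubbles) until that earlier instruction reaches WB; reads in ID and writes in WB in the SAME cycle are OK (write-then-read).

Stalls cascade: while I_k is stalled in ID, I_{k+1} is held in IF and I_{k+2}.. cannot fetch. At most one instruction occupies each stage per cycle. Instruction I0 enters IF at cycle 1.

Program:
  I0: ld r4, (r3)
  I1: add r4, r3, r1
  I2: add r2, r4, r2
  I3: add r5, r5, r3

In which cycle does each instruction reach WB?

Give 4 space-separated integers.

Answer: 5 6 9 10

Derivation:
I0 ld r4 <- r3: IF@1 ID@2 stall=0 (-) EX@3 MEM@4 WB@5
I1 add r4 <- r3,r1: IF@2 ID@3 stall=0 (-) EX@4 MEM@5 WB@6
I2 add r2 <- r4,r2: IF@3 ID@4 stall=2 (RAW on I1.r4 (WB@6)) EX@7 MEM@8 WB@9
I3 add r5 <- r5,r3: IF@4 ID@7 stall=0 (-) EX@8 MEM@9 WB@10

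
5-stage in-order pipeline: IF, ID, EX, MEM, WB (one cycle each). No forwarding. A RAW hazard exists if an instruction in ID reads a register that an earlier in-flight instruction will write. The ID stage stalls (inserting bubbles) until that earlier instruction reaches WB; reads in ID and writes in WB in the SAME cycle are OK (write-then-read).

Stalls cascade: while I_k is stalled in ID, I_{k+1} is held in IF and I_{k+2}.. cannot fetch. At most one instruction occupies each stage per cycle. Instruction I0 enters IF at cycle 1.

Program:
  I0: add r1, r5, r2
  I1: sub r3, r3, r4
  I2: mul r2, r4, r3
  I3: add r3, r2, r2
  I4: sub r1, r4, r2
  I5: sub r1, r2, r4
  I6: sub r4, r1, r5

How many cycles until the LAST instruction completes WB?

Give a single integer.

I0 add r1 <- r5,r2: IF@1 ID@2 stall=0 (-) EX@3 MEM@4 WB@5
I1 sub r3 <- r3,r4: IF@2 ID@3 stall=0 (-) EX@4 MEM@5 WB@6
I2 mul r2 <- r4,r3: IF@3 ID@4 stall=2 (RAW on I1.r3 (WB@6)) EX@7 MEM@8 WB@9
I3 add r3 <- r2,r2: IF@4 ID@7 stall=2 (RAW on I2.r2 (WB@9)) EX@10 MEM@11 WB@12
I4 sub r1 <- r4,r2: IF@7 ID@10 stall=0 (-) EX@11 MEM@12 WB@13
I5 sub r1 <- r2,r4: IF@10 ID@11 stall=0 (-) EX@12 MEM@13 WB@14
I6 sub r4 <- r1,r5: IF@11 ID@12 stall=2 (RAW on I5.r1 (WB@14)) EX@15 MEM@16 WB@17

Answer: 17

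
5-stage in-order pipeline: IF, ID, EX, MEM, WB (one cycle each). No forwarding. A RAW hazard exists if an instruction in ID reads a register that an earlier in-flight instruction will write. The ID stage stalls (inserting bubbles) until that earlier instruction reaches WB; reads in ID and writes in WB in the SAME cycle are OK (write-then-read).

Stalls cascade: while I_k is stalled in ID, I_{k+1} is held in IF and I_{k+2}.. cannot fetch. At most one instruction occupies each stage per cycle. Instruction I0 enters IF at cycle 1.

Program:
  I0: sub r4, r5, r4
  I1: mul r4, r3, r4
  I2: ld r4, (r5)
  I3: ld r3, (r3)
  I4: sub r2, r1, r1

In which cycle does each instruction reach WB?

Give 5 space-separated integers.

I0 sub r4 <- r5,r4: IF@1 ID@2 stall=0 (-) EX@3 MEM@4 WB@5
I1 mul r4 <- r3,r4: IF@2 ID@3 stall=2 (RAW on I0.r4 (WB@5)) EX@6 MEM@7 WB@8
I2 ld r4 <- r5: IF@3 ID@6 stall=0 (-) EX@7 MEM@8 WB@9
I3 ld r3 <- r3: IF@6 ID@7 stall=0 (-) EX@8 MEM@9 WB@10
I4 sub r2 <- r1,r1: IF@7 ID@8 stall=0 (-) EX@9 MEM@10 WB@11

Answer: 5 8 9 10 11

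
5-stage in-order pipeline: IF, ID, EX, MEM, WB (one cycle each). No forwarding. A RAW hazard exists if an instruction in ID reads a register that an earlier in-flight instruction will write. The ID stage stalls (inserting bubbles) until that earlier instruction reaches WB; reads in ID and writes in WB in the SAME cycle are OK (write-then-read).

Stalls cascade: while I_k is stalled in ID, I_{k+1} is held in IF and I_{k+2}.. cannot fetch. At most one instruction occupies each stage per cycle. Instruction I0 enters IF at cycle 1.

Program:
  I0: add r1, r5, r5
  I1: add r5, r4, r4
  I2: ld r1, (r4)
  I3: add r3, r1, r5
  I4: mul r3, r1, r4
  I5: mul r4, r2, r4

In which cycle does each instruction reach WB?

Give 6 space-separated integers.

I0 add r1 <- r5,r5: IF@1 ID@2 stall=0 (-) EX@3 MEM@4 WB@5
I1 add r5 <- r4,r4: IF@2 ID@3 stall=0 (-) EX@4 MEM@5 WB@6
I2 ld r1 <- r4: IF@3 ID@4 stall=0 (-) EX@5 MEM@6 WB@7
I3 add r3 <- r1,r5: IF@4 ID@5 stall=2 (RAW on I2.r1 (WB@7)) EX@8 MEM@9 WB@10
I4 mul r3 <- r1,r4: IF@5 ID@8 stall=0 (-) EX@9 MEM@10 WB@11
I5 mul r4 <- r2,r4: IF@8 ID@9 stall=0 (-) EX@10 MEM@11 WB@12

Answer: 5 6 7 10 11 12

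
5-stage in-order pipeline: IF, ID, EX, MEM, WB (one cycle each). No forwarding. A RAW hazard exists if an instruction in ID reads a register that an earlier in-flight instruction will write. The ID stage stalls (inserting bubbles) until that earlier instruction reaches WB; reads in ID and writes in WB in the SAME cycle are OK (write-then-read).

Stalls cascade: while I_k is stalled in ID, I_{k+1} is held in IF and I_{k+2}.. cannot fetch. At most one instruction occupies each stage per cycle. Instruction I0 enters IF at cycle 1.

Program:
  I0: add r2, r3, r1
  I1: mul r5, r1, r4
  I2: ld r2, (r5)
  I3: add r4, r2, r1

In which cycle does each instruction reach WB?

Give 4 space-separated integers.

I0 add r2 <- r3,r1: IF@1 ID@2 stall=0 (-) EX@3 MEM@4 WB@5
I1 mul r5 <- r1,r4: IF@2 ID@3 stall=0 (-) EX@4 MEM@5 WB@6
I2 ld r2 <- r5: IF@3 ID@4 stall=2 (RAW on I1.r5 (WB@6)) EX@7 MEM@8 WB@9
I3 add r4 <- r2,r1: IF@4 ID@7 stall=2 (RAW on I2.r2 (WB@9)) EX@10 MEM@11 WB@12

Answer: 5 6 9 12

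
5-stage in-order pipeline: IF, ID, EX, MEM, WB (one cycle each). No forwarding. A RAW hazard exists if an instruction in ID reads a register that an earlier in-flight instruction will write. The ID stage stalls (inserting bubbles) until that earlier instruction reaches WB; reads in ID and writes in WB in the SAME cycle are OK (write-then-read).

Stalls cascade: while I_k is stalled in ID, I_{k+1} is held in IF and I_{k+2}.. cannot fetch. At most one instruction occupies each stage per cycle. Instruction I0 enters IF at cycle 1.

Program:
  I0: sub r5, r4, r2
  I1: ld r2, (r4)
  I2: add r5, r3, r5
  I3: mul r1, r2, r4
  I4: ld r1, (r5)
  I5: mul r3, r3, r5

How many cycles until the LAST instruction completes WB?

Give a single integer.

Answer: 12

Derivation:
I0 sub r5 <- r4,r2: IF@1 ID@2 stall=0 (-) EX@3 MEM@4 WB@5
I1 ld r2 <- r4: IF@2 ID@3 stall=0 (-) EX@4 MEM@5 WB@6
I2 add r5 <- r3,r5: IF@3 ID@4 stall=1 (RAW on I0.r5 (WB@5)) EX@6 MEM@7 WB@8
I3 mul r1 <- r2,r4: IF@4 ID@6 stall=0 (-) EX@7 MEM@8 WB@9
I4 ld r1 <- r5: IF@6 ID@7 stall=1 (RAW on I2.r5 (WB@8)) EX@9 MEM@10 WB@11
I5 mul r3 <- r3,r5: IF@7 ID@9 stall=0 (-) EX@10 MEM@11 WB@12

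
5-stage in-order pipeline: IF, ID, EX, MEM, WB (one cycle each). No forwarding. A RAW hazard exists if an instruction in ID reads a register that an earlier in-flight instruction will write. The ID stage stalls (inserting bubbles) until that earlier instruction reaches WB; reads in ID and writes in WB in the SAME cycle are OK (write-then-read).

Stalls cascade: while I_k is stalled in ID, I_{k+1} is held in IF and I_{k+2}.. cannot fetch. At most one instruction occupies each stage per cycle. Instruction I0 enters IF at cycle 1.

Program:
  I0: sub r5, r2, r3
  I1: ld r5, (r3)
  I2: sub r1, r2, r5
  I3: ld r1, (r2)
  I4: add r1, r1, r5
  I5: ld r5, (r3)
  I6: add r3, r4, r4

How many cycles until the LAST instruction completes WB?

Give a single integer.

I0 sub r5 <- r2,r3: IF@1 ID@2 stall=0 (-) EX@3 MEM@4 WB@5
I1 ld r5 <- r3: IF@2 ID@3 stall=0 (-) EX@4 MEM@5 WB@6
I2 sub r1 <- r2,r5: IF@3 ID@4 stall=2 (RAW on I1.r5 (WB@6)) EX@7 MEM@8 WB@9
I3 ld r1 <- r2: IF@4 ID@7 stall=0 (-) EX@8 MEM@9 WB@10
I4 add r1 <- r1,r5: IF@7 ID@8 stall=2 (RAW on I3.r1 (WB@10)) EX@11 MEM@12 WB@13
I5 ld r5 <- r3: IF@8 ID@11 stall=0 (-) EX@12 MEM@13 WB@14
I6 add r3 <- r4,r4: IF@11 ID@12 stall=0 (-) EX@13 MEM@14 WB@15

Answer: 15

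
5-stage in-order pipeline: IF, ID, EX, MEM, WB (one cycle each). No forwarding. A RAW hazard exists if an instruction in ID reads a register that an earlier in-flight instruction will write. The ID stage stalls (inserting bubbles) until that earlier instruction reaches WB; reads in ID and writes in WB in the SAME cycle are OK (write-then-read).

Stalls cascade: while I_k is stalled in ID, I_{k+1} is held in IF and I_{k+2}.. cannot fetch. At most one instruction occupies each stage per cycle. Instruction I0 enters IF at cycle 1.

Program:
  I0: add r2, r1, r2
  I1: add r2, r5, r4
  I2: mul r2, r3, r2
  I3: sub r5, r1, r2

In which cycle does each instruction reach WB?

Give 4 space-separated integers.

I0 add r2 <- r1,r2: IF@1 ID@2 stall=0 (-) EX@3 MEM@4 WB@5
I1 add r2 <- r5,r4: IF@2 ID@3 stall=0 (-) EX@4 MEM@5 WB@6
I2 mul r2 <- r3,r2: IF@3 ID@4 stall=2 (RAW on I1.r2 (WB@6)) EX@7 MEM@8 WB@9
I3 sub r5 <- r1,r2: IF@4 ID@7 stall=2 (RAW on I2.r2 (WB@9)) EX@10 MEM@11 WB@12

Answer: 5 6 9 12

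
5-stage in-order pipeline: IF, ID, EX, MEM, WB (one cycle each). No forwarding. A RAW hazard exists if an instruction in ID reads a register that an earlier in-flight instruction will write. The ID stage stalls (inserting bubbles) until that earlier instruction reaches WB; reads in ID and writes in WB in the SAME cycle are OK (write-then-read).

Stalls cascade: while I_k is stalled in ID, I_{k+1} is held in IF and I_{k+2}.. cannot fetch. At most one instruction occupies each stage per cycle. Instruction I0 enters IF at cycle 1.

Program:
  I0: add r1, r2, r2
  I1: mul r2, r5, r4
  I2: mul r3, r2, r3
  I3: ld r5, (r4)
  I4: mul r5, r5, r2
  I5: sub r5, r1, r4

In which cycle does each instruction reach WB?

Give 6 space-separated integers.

Answer: 5 6 9 10 13 14

Derivation:
I0 add r1 <- r2,r2: IF@1 ID@2 stall=0 (-) EX@3 MEM@4 WB@5
I1 mul r2 <- r5,r4: IF@2 ID@3 stall=0 (-) EX@4 MEM@5 WB@6
I2 mul r3 <- r2,r3: IF@3 ID@4 stall=2 (RAW on I1.r2 (WB@6)) EX@7 MEM@8 WB@9
I3 ld r5 <- r4: IF@4 ID@7 stall=0 (-) EX@8 MEM@9 WB@10
I4 mul r5 <- r5,r2: IF@7 ID@8 stall=2 (RAW on I3.r5 (WB@10)) EX@11 MEM@12 WB@13
I5 sub r5 <- r1,r4: IF@8 ID@11 stall=0 (-) EX@12 MEM@13 WB@14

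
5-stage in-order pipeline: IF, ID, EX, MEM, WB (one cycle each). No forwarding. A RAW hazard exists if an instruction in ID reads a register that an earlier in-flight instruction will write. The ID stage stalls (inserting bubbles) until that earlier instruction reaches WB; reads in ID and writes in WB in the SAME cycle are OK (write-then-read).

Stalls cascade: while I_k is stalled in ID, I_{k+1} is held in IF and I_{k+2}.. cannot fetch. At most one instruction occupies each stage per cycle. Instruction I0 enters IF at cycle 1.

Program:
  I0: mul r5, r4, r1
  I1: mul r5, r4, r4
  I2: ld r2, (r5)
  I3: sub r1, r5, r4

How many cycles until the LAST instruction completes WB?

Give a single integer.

I0 mul r5 <- r4,r1: IF@1 ID@2 stall=0 (-) EX@3 MEM@4 WB@5
I1 mul r5 <- r4,r4: IF@2 ID@3 stall=0 (-) EX@4 MEM@5 WB@6
I2 ld r2 <- r5: IF@3 ID@4 stall=2 (RAW on I1.r5 (WB@6)) EX@7 MEM@8 WB@9
I3 sub r1 <- r5,r4: IF@4 ID@7 stall=0 (-) EX@8 MEM@9 WB@10

Answer: 10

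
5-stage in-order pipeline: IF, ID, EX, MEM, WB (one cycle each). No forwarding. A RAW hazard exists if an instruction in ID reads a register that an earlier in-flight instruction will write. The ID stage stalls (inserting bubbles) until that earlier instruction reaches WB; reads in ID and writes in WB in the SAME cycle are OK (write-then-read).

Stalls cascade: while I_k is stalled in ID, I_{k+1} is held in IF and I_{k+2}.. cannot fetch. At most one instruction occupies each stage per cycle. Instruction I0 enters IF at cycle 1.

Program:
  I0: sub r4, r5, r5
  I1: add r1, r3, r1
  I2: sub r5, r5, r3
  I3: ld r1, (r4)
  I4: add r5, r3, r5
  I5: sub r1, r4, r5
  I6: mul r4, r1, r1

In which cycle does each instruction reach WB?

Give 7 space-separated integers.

Answer: 5 6 7 8 10 13 16

Derivation:
I0 sub r4 <- r5,r5: IF@1 ID@2 stall=0 (-) EX@3 MEM@4 WB@5
I1 add r1 <- r3,r1: IF@2 ID@3 stall=0 (-) EX@4 MEM@5 WB@6
I2 sub r5 <- r5,r3: IF@3 ID@4 stall=0 (-) EX@5 MEM@6 WB@7
I3 ld r1 <- r4: IF@4 ID@5 stall=0 (-) EX@6 MEM@7 WB@8
I4 add r5 <- r3,r5: IF@5 ID@6 stall=1 (RAW on I2.r5 (WB@7)) EX@8 MEM@9 WB@10
I5 sub r1 <- r4,r5: IF@6 ID@8 stall=2 (RAW on I4.r5 (WB@10)) EX@11 MEM@12 WB@13
I6 mul r4 <- r1,r1: IF@8 ID@11 stall=2 (RAW on I5.r1 (WB@13)) EX@14 MEM@15 WB@16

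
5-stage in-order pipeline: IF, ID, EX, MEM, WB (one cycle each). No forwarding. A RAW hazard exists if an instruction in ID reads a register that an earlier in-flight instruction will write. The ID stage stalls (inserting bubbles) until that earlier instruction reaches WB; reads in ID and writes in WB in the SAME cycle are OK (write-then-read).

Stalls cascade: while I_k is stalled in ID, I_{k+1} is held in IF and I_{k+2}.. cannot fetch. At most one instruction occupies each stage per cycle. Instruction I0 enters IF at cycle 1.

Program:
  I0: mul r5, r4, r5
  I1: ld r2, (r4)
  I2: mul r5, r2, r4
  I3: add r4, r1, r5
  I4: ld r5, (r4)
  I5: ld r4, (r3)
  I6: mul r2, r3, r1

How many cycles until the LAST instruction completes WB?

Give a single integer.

I0 mul r5 <- r4,r5: IF@1 ID@2 stall=0 (-) EX@3 MEM@4 WB@5
I1 ld r2 <- r4: IF@2 ID@3 stall=0 (-) EX@4 MEM@5 WB@6
I2 mul r5 <- r2,r4: IF@3 ID@4 stall=2 (RAW on I1.r2 (WB@6)) EX@7 MEM@8 WB@9
I3 add r4 <- r1,r5: IF@4 ID@7 stall=2 (RAW on I2.r5 (WB@9)) EX@10 MEM@11 WB@12
I4 ld r5 <- r4: IF@7 ID@10 stall=2 (RAW on I3.r4 (WB@12)) EX@13 MEM@14 WB@15
I5 ld r4 <- r3: IF@10 ID@13 stall=0 (-) EX@14 MEM@15 WB@16
I6 mul r2 <- r3,r1: IF@13 ID@14 stall=0 (-) EX@15 MEM@16 WB@17

Answer: 17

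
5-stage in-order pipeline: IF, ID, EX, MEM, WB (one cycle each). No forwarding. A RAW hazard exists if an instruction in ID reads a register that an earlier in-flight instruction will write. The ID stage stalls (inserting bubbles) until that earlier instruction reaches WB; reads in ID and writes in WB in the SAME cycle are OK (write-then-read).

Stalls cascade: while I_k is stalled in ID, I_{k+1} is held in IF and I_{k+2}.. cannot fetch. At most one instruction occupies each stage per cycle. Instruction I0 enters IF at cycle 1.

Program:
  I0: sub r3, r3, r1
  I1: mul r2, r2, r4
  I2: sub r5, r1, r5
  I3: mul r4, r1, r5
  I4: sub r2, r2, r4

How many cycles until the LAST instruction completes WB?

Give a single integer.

Answer: 13

Derivation:
I0 sub r3 <- r3,r1: IF@1 ID@2 stall=0 (-) EX@3 MEM@4 WB@5
I1 mul r2 <- r2,r4: IF@2 ID@3 stall=0 (-) EX@4 MEM@5 WB@6
I2 sub r5 <- r1,r5: IF@3 ID@4 stall=0 (-) EX@5 MEM@6 WB@7
I3 mul r4 <- r1,r5: IF@4 ID@5 stall=2 (RAW on I2.r5 (WB@7)) EX@8 MEM@9 WB@10
I4 sub r2 <- r2,r4: IF@5 ID@8 stall=2 (RAW on I3.r4 (WB@10)) EX@11 MEM@12 WB@13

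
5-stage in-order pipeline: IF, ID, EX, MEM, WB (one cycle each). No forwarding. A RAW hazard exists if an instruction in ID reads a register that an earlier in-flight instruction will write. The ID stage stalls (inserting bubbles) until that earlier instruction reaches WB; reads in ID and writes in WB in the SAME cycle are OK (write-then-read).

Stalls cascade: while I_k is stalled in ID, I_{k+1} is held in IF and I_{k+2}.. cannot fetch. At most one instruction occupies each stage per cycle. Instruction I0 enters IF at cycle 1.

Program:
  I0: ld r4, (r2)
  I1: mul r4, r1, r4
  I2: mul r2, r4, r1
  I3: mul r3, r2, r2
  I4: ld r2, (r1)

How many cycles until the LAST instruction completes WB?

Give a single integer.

Answer: 15

Derivation:
I0 ld r4 <- r2: IF@1 ID@2 stall=0 (-) EX@3 MEM@4 WB@5
I1 mul r4 <- r1,r4: IF@2 ID@3 stall=2 (RAW on I0.r4 (WB@5)) EX@6 MEM@7 WB@8
I2 mul r2 <- r4,r1: IF@3 ID@6 stall=2 (RAW on I1.r4 (WB@8)) EX@9 MEM@10 WB@11
I3 mul r3 <- r2,r2: IF@6 ID@9 stall=2 (RAW on I2.r2 (WB@11)) EX@12 MEM@13 WB@14
I4 ld r2 <- r1: IF@9 ID@12 stall=0 (-) EX@13 MEM@14 WB@15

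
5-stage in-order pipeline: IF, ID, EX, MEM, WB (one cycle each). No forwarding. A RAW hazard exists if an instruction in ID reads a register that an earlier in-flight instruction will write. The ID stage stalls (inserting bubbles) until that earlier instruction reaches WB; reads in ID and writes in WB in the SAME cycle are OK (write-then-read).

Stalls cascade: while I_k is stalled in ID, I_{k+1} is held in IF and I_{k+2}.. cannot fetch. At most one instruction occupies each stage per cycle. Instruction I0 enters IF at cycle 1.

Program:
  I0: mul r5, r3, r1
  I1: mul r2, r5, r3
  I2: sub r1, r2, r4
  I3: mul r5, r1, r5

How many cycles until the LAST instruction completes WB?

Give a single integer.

Answer: 14

Derivation:
I0 mul r5 <- r3,r1: IF@1 ID@2 stall=0 (-) EX@3 MEM@4 WB@5
I1 mul r2 <- r5,r3: IF@2 ID@3 stall=2 (RAW on I0.r5 (WB@5)) EX@6 MEM@7 WB@8
I2 sub r1 <- r2,r4: IF@3 ID@6 stall=2 (RAW on I1.r2 (WB@8)) EX@9 MEM@10 WB@11
I3 mul r5 <- r1,r5: IF@6 ID@9 stall=2 (RAW on I2.r1 (WB@11)) EX@12 MEM@13 WB@14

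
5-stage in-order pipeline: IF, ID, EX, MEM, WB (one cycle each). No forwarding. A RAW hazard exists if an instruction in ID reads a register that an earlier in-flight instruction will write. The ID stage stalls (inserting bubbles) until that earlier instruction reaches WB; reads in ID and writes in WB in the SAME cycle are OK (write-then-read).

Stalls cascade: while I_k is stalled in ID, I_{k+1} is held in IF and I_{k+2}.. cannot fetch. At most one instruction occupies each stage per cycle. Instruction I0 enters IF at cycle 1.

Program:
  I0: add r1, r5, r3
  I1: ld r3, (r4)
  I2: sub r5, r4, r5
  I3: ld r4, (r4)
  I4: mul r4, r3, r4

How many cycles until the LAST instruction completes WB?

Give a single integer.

I0 add r1 <- r5,r3: IF@1 ID@2 stall=0 (-) EX@3 MEM@4 WB@5
I1 ld r3 <- r4: IF@2 ID@3 stall=0 (-) EX@4 MEM@5 WB@6
I2 sub r5 <- r4,r5: IF@3 ID@4 stall=0 (-) EX@5 MEM@6 WB@7
I3 ld r4 <- r4: IF@4 ID@5 stall=0 (-) EX@6 MEM@7 WB@8
I4 mul r4 <- r3,r4: IF@5 ID@6 stall=2 (RAW on I3.r4 (WB@8)) EX@9 MEM@10 WB@11

Answer: 11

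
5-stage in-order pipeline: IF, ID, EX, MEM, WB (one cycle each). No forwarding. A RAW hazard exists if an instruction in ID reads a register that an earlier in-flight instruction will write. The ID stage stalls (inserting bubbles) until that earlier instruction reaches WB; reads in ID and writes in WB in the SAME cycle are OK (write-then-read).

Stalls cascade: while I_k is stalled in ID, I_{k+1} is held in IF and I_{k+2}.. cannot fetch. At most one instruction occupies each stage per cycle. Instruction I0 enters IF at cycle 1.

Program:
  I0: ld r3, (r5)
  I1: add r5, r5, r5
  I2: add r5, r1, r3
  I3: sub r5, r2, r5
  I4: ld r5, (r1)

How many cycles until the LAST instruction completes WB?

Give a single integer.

I0 ld r3 <- r5: IF@1 ID@2 stall=0 (-) EX@3 MEM@4 WB@5
I1 add r5 <- r5,r5: IF@2 ID@3 stall=0 (-) EX@4 MEM@5 WB@6
I2 add r5 <- r1,r3: IF@3 ID@4 stall=1 (RAW on I0.r3 (WB@5)) EX@6 MEM@7 WB@8
I3 sub r5 <- r2,r5: IF@4 ID@6 stall=2 (RAW on I2.r5 (WB@8)) EX@9 MEM@10 WB@11
I4 ld r5 <- r1: IF@6 ID@9 stall=0 (-) EX@10 MEM@11 WB@12

Answer: 12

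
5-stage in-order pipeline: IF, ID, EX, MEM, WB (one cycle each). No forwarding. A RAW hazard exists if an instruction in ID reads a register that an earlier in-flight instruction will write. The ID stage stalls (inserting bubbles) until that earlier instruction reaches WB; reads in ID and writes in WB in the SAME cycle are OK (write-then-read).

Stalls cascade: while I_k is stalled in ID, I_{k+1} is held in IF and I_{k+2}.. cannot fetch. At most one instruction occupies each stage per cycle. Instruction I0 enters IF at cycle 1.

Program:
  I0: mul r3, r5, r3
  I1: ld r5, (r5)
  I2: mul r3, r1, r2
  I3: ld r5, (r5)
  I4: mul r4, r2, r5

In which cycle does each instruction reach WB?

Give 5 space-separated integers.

Answer: 5 6 7 9 12

Derivation:
I0 mul r3 <- r5,r3: IF@1 ID@2 stall=0 (-) EX@3 MEM@4 WB@5
I1 ld r5 <- r5: IF@2 ID@3 stall=0 (-) EX@4 MEM@5 WB@6
I2 mul r3 <- r1,r2: IF@3 ID@4 stall=0 (-) EX@5 MEM@6 WB@7
I3 ld r5 <- r5: IF@4 ID@5 stall=1 (RAW on I1.r5 (WB@6)) EX@7 MEM@8 WB@9
I4 mul r4 <- r2,r5: IF@5 ID@7 stall=2 (RAW on I3.r5 (WB@9)) EX@10 MEM@11 WB@12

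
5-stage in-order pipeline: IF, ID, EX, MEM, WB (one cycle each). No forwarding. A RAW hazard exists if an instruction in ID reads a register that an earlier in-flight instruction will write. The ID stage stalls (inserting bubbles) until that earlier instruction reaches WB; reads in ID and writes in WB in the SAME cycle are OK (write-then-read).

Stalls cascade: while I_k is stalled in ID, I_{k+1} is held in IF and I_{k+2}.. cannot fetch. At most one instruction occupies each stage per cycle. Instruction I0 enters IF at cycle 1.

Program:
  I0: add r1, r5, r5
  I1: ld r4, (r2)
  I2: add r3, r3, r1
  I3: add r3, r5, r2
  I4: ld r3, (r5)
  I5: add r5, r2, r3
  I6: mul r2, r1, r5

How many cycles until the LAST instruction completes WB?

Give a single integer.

Answer: 16

Derivation:
I0 add r1 <- r5,r5: IF@1 ID@2 stall=0 (-) EX@3 MEM@4 WB@5
I1 ld r4 <- r2: IF@2 ID@3 stall=0 (-) EX@4 MEM@5 WB@6
I2 add r3 <- r3,r1: IF@3 ID@4 stall=1 (RAW on I0.r1 (WB@5)) EX@6 MEM@7 WB@8
I3 add r3 <- r5,r2: IF@4 ID@6 stall=0 (-) EX@7 MEM@8 WB@9
I4 ld r3 <- r5: IF@6 ID@7 stall=0 (-) EX@8 MEM@9 WB@10
I5 add r5 <- r2,r3: IF@7 ID@8 stall=2 (RAW on I4.r3 (WB@10)) EX@11 MEM@12 WB@13
I6 mul r2 <- r1,r5: IF@8 ID@11 stall=2 (RAW on I5.r5 (WB@13)) EX@14 MEM@15 WB@16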